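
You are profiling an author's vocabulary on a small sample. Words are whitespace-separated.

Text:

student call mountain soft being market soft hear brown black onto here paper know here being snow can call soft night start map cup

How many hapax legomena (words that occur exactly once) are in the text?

15

Frequencies: soft:3, call:2, being:2, here:2, student:1, mountain:1, market:1, hear:1, brown:1, black:1, onto:1, paper:1, know:1, snow:1, can:1, night:1, start:1, map:1, cup:1
Hapax (freq=1): black, brown, can, cup, hear, know, map, market, mountain, night, onto, paper, snow, start, student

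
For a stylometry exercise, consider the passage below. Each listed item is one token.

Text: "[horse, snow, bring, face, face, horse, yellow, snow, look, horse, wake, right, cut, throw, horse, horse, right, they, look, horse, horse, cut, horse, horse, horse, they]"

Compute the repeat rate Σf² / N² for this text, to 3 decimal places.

Frequencies: horse:10, snow:2, face:2, look:2, right:2, cut:2, they:2, bring:1, yellow:1, wake:1, throw:1
Σf² = 128; N² = 676
Repeat rate = 128 / 676 = 0.189

0.189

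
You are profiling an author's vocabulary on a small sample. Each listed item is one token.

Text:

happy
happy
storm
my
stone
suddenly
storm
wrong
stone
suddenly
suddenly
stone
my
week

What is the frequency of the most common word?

Frequencies: stone:3, suddenly:3, happy:2, storm:2, my:2, wrong:1, week:1
Most common: 'stone' with frequency 3.

3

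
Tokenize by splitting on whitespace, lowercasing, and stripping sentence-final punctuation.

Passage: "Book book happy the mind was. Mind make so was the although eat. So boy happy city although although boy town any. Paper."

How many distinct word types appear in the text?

14

Distinct types: {although, any, book, boy, city, eat, happy, make, mind, paper, so, the, town, was}
V = 14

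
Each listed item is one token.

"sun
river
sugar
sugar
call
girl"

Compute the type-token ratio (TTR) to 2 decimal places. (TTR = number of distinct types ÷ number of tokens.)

0.83

N = 6 tokens, V = 5 types.
TTR = V / N = 5 / 6 = 0.83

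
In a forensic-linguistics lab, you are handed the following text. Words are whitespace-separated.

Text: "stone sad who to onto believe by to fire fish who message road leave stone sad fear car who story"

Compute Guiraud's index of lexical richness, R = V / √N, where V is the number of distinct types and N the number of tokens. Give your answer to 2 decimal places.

N = 20, V = 15.
√N = 4.472136
R = 15 / 4.472136 = 3.35

3.35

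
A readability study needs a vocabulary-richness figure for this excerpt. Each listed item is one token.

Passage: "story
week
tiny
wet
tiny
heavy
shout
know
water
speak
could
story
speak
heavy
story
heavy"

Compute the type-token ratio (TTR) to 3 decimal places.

N = 16 tokens, V = 10 types.
TTR = V / N = 10 / 16 = 0.625

0.625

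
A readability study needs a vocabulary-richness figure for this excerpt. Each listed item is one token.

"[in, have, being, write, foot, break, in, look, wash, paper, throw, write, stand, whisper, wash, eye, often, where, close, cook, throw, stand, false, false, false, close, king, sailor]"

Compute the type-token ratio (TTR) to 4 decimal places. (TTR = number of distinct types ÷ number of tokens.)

0.7143

N = 28 tokens, V = 20 types.
TTR = V / N = 20 / 28 = 0.7143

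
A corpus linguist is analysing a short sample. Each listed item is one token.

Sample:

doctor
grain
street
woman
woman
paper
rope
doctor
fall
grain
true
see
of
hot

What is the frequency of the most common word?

2

Frequencies: doctor:2, grain:2, woman:2, street:1, paper:1, rope:1, fall:1, true:1, see:1, of:1, hot:1
Most common: 'doctor' with frequency 2.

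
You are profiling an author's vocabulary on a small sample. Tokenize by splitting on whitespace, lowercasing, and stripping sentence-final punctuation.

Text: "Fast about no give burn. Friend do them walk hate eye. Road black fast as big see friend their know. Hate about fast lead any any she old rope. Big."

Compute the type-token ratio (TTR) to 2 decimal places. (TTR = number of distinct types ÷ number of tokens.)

0.77

N = 30 tokens, V = 23 types.
TTR = V / N = 23 / 30 = 0.77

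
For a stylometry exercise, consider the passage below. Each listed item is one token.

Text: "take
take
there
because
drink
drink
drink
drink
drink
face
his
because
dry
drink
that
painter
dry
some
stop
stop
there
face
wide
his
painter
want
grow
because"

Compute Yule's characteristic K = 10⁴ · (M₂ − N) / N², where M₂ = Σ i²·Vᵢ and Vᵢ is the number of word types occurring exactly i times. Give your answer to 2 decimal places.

Frequencies: drink:6, because:3, take:2, there:2, face:2, his:2, dry:2, painter:2, stop:2, that:1, some:1, wide:1, want:1, grow:1
N = 28. Frequency spectrum: V_1=5, V_2=7, V_3=1, V_6=1
M₂ = 1²·5 + 2²·7 + 3²·1 + 6²·1 = 78
K = 10000 × (78 − 28) / 28² = 637.76

637.76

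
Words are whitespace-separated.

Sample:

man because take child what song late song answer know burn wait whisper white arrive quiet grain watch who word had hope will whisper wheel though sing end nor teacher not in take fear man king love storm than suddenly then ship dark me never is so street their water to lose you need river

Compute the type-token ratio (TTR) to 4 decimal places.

0.9273

N = 55 tokens, V = 51 types.
TTR = V / N = 51 / 55 = 0.9273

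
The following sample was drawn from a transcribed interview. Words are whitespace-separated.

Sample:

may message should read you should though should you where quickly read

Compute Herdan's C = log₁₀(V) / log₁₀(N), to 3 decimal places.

N = 12, V = 8.
log₁₀(V) = 0.903090, log₁₀(N) = 1.079181
C = 0.903090 / 1.079181 = 0.837

0.837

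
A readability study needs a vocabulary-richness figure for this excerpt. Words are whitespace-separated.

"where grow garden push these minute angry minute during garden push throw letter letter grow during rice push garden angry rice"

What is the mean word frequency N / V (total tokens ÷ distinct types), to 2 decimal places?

1.91

N = 21 tokens, V = 11 types.
Mean frequency = N / V = 21 / 11 = 1.91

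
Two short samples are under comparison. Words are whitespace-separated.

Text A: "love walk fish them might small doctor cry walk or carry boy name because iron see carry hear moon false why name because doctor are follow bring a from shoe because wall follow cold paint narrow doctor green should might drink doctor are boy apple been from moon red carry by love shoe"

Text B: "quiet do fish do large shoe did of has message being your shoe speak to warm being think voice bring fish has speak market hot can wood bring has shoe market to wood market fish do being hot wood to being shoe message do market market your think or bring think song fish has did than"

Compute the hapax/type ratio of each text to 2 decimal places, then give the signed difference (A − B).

A: hapax=23, V=36, ratio=0.64
B: hapax=9, V=24, ratio=0.38
Difference = 0.64 − 0.38 = 0.26

0.26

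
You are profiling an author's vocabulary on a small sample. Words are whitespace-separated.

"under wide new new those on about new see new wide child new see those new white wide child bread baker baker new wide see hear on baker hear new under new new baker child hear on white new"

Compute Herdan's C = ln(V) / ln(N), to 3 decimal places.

N = 39, V = 12.
ln(V) = 2.484907, ln(N) = 3.663562
C = 2.484907 / 3.663562 = 0.678

0.678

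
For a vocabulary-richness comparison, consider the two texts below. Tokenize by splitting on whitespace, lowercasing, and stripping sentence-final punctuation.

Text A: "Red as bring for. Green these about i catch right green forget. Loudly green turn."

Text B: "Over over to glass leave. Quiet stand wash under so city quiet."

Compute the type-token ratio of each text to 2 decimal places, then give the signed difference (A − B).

TTR(A) = 13/15 = 0.87
TTR(B) = 10/12 = 0.83
Difference = 0.87 − 0.83 = 0.04

0.04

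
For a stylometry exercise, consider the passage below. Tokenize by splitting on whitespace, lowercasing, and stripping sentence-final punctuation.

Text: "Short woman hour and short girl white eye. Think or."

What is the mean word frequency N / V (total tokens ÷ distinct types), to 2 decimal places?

1.11

N = 10 tokens, V = 9 types.
Mean frequency = N / V = 10 / 9 = 1.11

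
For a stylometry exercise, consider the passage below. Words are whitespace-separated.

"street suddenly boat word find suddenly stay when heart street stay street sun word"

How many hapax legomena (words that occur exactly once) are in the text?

5

Frequencies: street:3, suddenly:2, word:2, stay:2, boat:1, find:1, when:1, heart:1, sun:1
Hapax (freq=1): boat, find, heart, sun, when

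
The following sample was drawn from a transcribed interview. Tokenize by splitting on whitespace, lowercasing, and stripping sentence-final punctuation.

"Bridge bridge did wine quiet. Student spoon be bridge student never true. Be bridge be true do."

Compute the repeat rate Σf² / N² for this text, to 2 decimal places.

Frequencies: bridge:4, be:3, student:2, true:2, did:1, wine:1, quiet:1, spoon:1, never:1, do:1
Σf² = 39; N² = 289
Repeat rate = 39 / 289 = 0.13

0.13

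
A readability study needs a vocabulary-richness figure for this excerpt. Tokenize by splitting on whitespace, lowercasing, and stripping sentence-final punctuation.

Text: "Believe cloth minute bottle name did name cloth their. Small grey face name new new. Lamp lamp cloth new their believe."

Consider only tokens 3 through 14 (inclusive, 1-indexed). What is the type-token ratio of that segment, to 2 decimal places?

Segment tokens 3–14: minute, bottle, name, did, name, cloth, their, small, grey, face, name, new
Segment N = 12, segment V = 10.
TTR = 10 / 12 = 0.83

0.83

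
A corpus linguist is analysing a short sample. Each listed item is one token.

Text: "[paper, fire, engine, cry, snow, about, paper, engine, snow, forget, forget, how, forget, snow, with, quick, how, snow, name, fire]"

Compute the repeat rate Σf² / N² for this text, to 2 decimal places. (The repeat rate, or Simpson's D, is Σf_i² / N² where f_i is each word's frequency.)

Frequencies: snow:4, forget:3, paper:2, fire:2, engine:2, how:2, cry:1, about:1, with:1, quick:1, name:1
Σf² = 46; N² = 400
Repeat rate = 46 / 400 = 0.12

0.12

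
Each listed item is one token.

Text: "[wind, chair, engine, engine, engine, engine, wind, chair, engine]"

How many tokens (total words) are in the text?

Tokens: wind, chair, engine, engine, engine, engine, wind, chair, engine
N = 9

9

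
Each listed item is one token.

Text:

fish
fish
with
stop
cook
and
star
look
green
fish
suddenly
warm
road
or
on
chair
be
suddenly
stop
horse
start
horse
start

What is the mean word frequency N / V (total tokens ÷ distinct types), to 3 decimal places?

1.353

N = 23 tokens, V = 17 types.
Mean frequency = N / V = 23 / 17 = 1.353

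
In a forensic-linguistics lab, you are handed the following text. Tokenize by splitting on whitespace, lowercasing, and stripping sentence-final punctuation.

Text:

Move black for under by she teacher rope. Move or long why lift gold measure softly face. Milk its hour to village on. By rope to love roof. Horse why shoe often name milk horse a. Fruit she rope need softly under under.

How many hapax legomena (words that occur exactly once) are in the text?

21

Frequencies: under:3, rope:3, move:2, by:2, she:2, why:2, softly:2, milk:2, to:2, horse:2, black:1, for:1, teacher:1, or:1, long:1, lift:1, gold:1, measure:1, face:1, its:1, … (11 more, each freq 1)
Hapax (freq=1): a, black, face, for, fruit, gold, hour, its, lift, long, love, measure, name, need, often, on, or, roof, shoe, teacher, village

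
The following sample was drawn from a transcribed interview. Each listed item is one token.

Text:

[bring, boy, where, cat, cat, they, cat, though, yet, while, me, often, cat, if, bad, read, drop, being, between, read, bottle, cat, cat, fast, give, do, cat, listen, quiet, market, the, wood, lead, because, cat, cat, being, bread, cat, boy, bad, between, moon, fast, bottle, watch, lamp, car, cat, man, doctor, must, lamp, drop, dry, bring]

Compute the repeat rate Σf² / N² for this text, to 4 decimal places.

Frequencies: cat:11, bring:2, boy:2, bad:2, read:2, drop:2, being:2, between:2, bottle:2, fast:2, lamp:2, where:1, they:1, though:1, yet:1, while:1, me:1, often:1, if:1, give:1, … (16 more, each freq 1)
Σf² = 186; N² = 3136
Repeat rate = 186 / 3136 = 0.0593

0.0593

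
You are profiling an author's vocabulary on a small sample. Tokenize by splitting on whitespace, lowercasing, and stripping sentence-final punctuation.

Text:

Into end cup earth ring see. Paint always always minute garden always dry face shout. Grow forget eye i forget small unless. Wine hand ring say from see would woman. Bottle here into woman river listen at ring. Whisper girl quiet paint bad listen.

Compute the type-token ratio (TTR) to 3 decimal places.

N = 44 tokens, V = 34 types.
TTR = V / N = 34 / 44 = 0.773

0.773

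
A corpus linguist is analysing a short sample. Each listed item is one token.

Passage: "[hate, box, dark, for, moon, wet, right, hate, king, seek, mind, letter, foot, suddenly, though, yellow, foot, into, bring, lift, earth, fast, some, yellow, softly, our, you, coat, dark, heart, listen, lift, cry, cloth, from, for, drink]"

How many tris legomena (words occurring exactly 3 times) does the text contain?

0

Frequencies: hate:2, dark:2, for:2, foot:2, yellow:2, lift:2, box:1, moon:1, wet:1, right:1, king:1, seek:1, mind:1, letter:1, suddenly:1, though:1, into:1, bring:1, earth:1, fast:1, … (11 more, each freq 1)
Words with frequency 3: (none)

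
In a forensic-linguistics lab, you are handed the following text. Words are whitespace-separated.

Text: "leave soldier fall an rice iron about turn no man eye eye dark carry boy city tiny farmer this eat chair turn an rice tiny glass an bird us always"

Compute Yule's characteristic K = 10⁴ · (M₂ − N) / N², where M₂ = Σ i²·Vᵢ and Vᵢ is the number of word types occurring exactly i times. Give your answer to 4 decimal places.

Frequencies: an:3, rice:2, turn:2, eye:2, tiny:2, leave:1, soldier:1, fall:1, iron:1, about:1, no:1, man:1, dark:1, carry:1, boy:1, city:1, farmer:1, this:1, eat:1, chair:1, … (4 more, each freq 1)
N = 30. Frequency spectrum: V_1=19, V_2=4, V_3=1
M₂ = 1²·19 + 2²·4 + 3²·1 = 44
K = 10000 × (44 − 30) / 30² = 155.5556

155.5556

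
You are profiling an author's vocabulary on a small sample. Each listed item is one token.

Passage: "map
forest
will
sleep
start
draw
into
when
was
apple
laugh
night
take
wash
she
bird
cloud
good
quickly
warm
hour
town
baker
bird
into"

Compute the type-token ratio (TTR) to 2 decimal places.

0.92

N = 25 tokens, V = 23 types.
TTR = V / N = 23 / 25 = 0.92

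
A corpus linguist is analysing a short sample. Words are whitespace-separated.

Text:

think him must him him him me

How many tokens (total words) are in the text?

Tokens: think, him, must, him, him, him, me
N = 7

7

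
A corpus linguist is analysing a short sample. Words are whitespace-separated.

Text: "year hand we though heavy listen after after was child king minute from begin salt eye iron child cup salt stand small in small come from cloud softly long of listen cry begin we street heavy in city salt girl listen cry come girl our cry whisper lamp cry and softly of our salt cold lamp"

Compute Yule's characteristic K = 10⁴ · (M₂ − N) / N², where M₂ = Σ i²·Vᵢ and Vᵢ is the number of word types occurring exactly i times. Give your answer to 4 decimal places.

Frequencies: salt:4, cry:4, listen:3, we:2, heavy:2, after:2, child:2, from:2, begin:2, small:2, in:2, come:2, softly:2, of:2, girl:2, our:2, lamp:2, year:1, hand:1, though:1, … (14 more, each freq 1)
N = 56. Frequency spectrum: V_1=17, V_2=14, V_3=1, V_4=2
M₂ = 1²·17 + 2²·14 + 3²·1 + 4²·2 = 114
K = 10000 × (114 − 56) / 56² = 184.9490

184.9490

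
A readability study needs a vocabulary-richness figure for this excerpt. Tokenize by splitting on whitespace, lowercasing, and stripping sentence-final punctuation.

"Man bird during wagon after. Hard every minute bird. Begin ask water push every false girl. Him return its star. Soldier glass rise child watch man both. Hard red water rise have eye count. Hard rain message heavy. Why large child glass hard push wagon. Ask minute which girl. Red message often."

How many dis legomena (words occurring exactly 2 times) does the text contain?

Frequencies: hard:4, man:2, bird:2, wagon:2, every:2, minute:2, ask:2, water:2, push:2, girl:2, glass:2, rise:2, child:2, red:2, message:2, during:1, after:1, begin:1, false:1, him:1, … (15 more, each freq 1)
Words with frequency 2: ask, bird, child, every, girl, glass, man, message, minute, push, red, rise, wagon, water

14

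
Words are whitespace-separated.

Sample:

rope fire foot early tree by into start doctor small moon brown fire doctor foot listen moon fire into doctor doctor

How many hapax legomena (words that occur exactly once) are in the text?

Frequencies: doctor:4, fire:3, foot:2, into:2, moon:2, rope:1, early:1, tree:1, by:1, start:1, small:1, brown:1, listen:1
Hapax (freq=1): brown, by, early, listen, rope, small, start, tree

8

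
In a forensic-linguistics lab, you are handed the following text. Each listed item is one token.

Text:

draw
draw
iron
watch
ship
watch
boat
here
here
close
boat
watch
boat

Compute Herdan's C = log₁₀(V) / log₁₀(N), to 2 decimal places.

N = 13, V = 7.
log₁₀(V) = 0.845098, log₁₀(N) = 1.113943
C = 0.845098 / 1.113943 = 0.76

0.76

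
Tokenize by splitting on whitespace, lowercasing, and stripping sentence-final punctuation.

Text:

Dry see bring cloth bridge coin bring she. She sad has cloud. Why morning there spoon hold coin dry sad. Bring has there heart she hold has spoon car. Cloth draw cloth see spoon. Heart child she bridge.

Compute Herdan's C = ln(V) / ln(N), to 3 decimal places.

0.809

N = 38, V = 19.
ln(V) = 2.944439, ln(N) = 3.637586
C = 2.944439 / 3.637586 = 0.809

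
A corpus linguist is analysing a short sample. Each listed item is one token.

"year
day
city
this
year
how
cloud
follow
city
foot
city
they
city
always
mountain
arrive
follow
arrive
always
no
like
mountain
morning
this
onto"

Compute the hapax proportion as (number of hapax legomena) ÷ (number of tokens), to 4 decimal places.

0.3600

Frequencies: city:4, year:2, this:2, follow:2, always:2, mountain:2, arrive:2, day:1, how:1, cloud:1, foot:1, they:1, no:1, like:1, morning:1, onto:1
Hapax count = 9; token count = 25.
Ratio = 9 / 25 = 0.3600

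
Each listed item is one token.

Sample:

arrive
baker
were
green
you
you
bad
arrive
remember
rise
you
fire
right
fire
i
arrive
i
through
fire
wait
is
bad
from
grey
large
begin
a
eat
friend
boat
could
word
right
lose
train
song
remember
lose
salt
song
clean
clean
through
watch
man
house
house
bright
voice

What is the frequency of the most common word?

3

Frequencies: arrive:3, you:3, fire:3, bad:2, remember:2, right:2, i:2, through:2, lose:2, song:2, clean:2, house:2, baker:1, were:1, green:1, rise:1, wait:1, is:1, from:1, grey:1, … (14 more, each freq 1)
Most common: 'arrive' with frequency 3.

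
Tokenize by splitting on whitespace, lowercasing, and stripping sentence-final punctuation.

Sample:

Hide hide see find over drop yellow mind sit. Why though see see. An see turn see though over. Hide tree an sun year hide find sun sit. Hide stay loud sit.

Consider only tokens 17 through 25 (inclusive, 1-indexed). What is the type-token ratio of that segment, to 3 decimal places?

0.889

Segment tokens 17–25: see, though, over, hide, tree, an, sun, year, hide
Segment N = 9, segment V = 8.
TTR = 8 / 9 = 0.889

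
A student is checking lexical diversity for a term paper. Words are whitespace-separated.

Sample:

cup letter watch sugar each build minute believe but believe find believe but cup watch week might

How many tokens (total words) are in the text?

17

Tokens: cup, letter, watch, sugar, each, build, minute, believe, but, believe, find, believe, but, cup, watch, week, might
N = 17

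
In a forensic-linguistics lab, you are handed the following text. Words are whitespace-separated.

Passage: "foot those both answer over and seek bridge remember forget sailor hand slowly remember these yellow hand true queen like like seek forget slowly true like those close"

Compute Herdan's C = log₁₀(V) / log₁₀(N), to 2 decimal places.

0.88

N = 28, V = 19.
log₁₀(V) = 1.278754, log₁₀(N) = 1.447158
C = 1.278754 / 1.447158 = 0.88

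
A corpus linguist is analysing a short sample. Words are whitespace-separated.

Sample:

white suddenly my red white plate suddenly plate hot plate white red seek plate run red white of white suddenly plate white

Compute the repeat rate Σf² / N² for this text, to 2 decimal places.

0.17

Frequencies: white:6, plate:5, suddenly:3, red:3, my:1, hot:1, seek:1, run:1, of:1
Σf² = 84; N² = 484
Repeat rate = 84 / 484 = 0.17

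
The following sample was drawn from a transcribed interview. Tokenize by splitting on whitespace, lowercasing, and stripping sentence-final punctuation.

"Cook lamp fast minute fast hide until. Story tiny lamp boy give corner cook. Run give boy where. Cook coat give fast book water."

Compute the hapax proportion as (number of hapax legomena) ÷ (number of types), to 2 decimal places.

0.69

Frequencies: cook:3, fast:3, give:3, lamp:2, boy:2, minute:1, hide:1, until:1, story:1, tiny:1, corner:1, run:1, where:1, coat:1, book:1, water:1
Hapax count = 11; type count = 16.
Ratio = 11 / 16 = 0.69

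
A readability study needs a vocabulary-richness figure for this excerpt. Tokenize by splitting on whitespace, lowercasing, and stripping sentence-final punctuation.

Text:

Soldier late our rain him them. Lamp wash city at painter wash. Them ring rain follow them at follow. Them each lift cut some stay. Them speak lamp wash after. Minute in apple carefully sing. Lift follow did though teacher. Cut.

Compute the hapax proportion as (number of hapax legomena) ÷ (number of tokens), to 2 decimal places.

Frequencies: them:5, wash:3, follow:3, rain:2, lamp:2, at:2, lift:2, cut:2, soldier:1, late:1, our:1, him:1, city:1, painter:1, ring:1, each:1, some:1, stay:1, speak:1, after:1, … (8 more, each freq 1)
Hapax count = 20; token count = 41.
Ratio = 20 / 41 = 0.49

0.49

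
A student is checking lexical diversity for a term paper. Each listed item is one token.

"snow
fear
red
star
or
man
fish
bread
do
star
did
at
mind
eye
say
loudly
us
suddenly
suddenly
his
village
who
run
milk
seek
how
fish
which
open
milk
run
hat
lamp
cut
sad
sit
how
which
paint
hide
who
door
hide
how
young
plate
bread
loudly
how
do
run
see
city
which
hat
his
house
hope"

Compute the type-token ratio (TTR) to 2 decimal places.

N = 58 tokens, V = 40 types.
TTR = V / N = 40 / 58 = 0.69

0.69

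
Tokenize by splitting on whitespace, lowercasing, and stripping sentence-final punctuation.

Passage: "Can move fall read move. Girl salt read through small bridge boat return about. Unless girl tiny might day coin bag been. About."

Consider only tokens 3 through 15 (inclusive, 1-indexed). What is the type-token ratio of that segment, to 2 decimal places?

0.92

Segment tokens 3–15: fall, read, move, girl, salt, read, through, small, bridge, boat, return, about, unless
Segment N = 13, segment V = 12.
TTR = 12 / 13 = 0.92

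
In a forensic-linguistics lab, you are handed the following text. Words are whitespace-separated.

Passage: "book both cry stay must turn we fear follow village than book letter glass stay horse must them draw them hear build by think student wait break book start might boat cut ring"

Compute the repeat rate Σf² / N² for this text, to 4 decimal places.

0.0413

Frequencies: book:3, stay:2, must:2, them:2, both:1, cry:1, turn:1, we:1, fear:1, follow:1, village:1, than:1, letter:1, glass:1, horse:1, draw:1, hear:1, build:1, by:1, think:1, … (8 more, each freq 1)
Σf² = 45; N² = 1089
Repeat rate = 45 / 1089 = 0.0413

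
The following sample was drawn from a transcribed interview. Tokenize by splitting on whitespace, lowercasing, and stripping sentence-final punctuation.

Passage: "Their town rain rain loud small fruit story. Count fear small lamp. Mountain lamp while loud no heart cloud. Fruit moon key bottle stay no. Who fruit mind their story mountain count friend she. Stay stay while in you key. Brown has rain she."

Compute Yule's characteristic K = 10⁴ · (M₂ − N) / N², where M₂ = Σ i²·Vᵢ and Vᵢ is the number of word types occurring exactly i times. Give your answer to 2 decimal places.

206.61

Frequencies: rain:3, fruit:3, stay:3, their:2, loud:2, small:2, story:2, count:2, lamp:2, mountain:2, while:2, no:2, key:2, she:2, town:1, fear:1, heart:1, cloud:1, moon:1, bottle:1, … (7 more, each freq 1)
N = 44. Frequency spectrum: V_1=13, V_2=11, V_3=3
M₂ = 1²·13 + 2²·11 + 3²·3 = 84
K = 10000 × (84 − 44) / 44² = 206.61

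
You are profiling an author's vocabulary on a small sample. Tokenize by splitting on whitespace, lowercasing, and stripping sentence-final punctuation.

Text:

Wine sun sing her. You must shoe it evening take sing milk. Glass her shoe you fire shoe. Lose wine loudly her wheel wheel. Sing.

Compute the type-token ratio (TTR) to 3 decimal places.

0.640

N = 25 tokens, V = 16 types.
TTR = V / N = 16 / 25 = 0.640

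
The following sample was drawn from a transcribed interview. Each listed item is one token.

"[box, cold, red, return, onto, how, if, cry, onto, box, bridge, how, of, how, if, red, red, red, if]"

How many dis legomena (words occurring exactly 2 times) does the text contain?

2

Frequencies: red:4, how:3, if:3, box:2, onto:2, cold:1, return:1, cry:1, bridge:1, of:1
Words with frequency 2: box, onto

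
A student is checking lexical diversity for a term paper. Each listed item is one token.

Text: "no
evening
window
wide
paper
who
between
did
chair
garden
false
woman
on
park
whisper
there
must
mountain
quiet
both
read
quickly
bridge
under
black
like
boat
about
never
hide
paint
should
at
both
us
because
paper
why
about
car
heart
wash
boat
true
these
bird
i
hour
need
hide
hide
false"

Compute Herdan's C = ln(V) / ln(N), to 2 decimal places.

N = 52, V = 45.
ln(V) = 3.806662, ln(N) = 3.951244
C = 3.806662 / 3.951244 = 0.96

0.96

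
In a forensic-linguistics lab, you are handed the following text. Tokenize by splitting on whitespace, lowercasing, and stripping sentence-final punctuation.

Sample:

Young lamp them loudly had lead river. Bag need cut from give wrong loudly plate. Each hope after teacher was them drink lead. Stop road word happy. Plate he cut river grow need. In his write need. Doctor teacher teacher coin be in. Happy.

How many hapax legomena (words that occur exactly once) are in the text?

22

Frequencies: need:3, teacher:3, them:2, loudly:2, lead:2, river:2, cut:2, plate:2, happy:2, in:2, young:1, lamp:1, had:1, bag:1, from:1, give:1, wrong:1, each:1, hope:1, after:1, … (12 more, each freq 1)
Hapax (freq=1): after, bag, be, coin, doctor, drink, each, from, give, grow, had, he, his, hope, lamp, road, stop, was, word, write, wrong, young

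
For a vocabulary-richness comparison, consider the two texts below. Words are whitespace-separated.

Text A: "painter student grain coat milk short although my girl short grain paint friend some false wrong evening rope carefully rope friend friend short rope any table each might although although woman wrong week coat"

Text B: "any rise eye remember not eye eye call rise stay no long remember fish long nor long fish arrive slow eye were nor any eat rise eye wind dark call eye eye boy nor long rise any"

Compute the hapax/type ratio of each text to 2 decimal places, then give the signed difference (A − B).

0.14

A: hapax=16, V=23, ratio=0.70
B: hapax=10, V=18, ratio=0.56
Difference = 0.70 − 0.56 = 0.14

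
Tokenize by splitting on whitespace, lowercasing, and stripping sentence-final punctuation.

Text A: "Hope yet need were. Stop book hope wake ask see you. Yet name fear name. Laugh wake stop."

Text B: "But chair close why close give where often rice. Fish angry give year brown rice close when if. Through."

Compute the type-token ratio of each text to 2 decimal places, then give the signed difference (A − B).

TTR(A) = 13/18 = 0.72
TTR(B) = 15/19 = 0.79
Difference = 0.72 − 0.79 = -0.07

-0.07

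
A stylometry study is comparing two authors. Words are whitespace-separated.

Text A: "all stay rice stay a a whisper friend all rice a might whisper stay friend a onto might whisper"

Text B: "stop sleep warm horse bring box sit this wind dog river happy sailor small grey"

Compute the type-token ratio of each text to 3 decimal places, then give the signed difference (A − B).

TTR(A) = 8/19 = 0.421
TTR(B) = 15/15 = 1.000
Difference = 0.421 − 1.000 = -0.579

-0.579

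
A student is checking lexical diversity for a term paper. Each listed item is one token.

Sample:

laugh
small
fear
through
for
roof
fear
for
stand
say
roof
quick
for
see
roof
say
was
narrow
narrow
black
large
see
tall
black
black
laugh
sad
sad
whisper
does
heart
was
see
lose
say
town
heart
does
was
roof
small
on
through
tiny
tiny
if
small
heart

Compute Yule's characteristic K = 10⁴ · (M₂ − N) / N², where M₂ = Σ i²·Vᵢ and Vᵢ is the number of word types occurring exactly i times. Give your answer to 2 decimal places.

Frequencies: roof:4, small:3, for:3, say:3, see:3, was:3, black:3, heart:3, laugh:2, fear:2, through:2, narrow:2, sad:2, does:2, tiny:2, stand:1, quick:1, large:1, tall:1, whisper:1, … (4 more, each freq 1)
N = 48. Frequency spectrum: V_1=9, V_2=7, V_3=7, V_4=1
M₂ = 1²·9 + 2²·7 + 3²·7 + 4²·1 = 116
K = 10000 × (116 − 48) / 48² = 295.14

295.14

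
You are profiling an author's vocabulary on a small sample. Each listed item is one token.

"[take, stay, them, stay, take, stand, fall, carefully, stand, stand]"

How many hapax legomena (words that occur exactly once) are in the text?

Frequencies: stand:3, take:2, stay:2, them:1, fall:1, carefully:1
Hapax (freq=1): carefully, fall, them

3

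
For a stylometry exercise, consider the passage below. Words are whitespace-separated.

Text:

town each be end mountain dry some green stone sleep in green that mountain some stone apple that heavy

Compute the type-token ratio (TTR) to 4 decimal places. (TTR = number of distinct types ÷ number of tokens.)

N = 19 tokens, V = 14 types.
TTR = V / N = 14 / 19 = 0.7368

0.7368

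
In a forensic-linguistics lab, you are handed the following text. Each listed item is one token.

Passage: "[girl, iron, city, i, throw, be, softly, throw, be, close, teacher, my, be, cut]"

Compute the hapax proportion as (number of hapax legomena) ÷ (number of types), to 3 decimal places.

Frequencies: be:3, throw:2, girl:1, iron:1, city:1, i:1, softly:1, close:1, teacher:1, my:1, cut:1
Hapax count = 9; type count = 11.
Ratio = 9 / 11 = 0.818

0.818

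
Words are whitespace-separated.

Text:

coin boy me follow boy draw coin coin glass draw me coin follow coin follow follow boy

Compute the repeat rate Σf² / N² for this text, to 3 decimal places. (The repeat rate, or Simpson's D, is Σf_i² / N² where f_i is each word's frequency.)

0.204

Frequencies: coin:5, follow:4, boy:3, me:2, draw:2, glass:1
Σf² = 59; N² = 289
Repeat rate = 59 / 289 = 0.204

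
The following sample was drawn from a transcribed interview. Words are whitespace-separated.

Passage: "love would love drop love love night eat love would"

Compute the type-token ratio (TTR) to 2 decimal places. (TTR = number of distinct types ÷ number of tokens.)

N = 10 tokens, V = 5 types.
TTR = V / N = 5 / 10 = 0.50

0.50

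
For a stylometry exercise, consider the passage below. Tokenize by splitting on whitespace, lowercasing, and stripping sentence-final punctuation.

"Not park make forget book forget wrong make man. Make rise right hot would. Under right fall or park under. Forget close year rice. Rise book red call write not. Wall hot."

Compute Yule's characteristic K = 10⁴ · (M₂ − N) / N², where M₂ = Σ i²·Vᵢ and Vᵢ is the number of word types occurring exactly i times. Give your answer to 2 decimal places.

Frequencies: make:3, forget:3, not:2, park:2, book:2, rise:2, right:2, hot:2, under:2, wrong:1, man:1, would:1, fall:1, or:1, close:1, year:1, rice:1, red:1, call:1, write:1, … (1 more, each freq 1)
N = 32. Frequency spectrum: V_1=12, V_2=7, V_3=2
M₂ = 1²·12 + 2²·7 + 3²·2 = 58
K = 10000 × (58 − 32) / 32² = 253.91

253.91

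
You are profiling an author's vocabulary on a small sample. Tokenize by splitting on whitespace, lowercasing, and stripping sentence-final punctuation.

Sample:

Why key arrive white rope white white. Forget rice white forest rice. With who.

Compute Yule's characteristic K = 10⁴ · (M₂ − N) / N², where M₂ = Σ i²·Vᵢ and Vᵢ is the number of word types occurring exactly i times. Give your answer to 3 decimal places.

714.286

Frequencies: white:4, rice:2, why:1, key:1, arrive:1, rope:1, forget:1, forest:1, with:1, who:1
N = 14. Frequency spectrum: V_1=8, V_2=1, V_4=1
M₂ = 1²·8 + 2²·1 + 4²·1 = 28
K = 10000 × (28 − 14) / 14² = 714.286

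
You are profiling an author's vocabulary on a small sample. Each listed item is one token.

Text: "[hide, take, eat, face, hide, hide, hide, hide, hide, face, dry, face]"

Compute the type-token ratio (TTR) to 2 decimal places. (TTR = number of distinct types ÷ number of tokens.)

N = 12 tokens, V = 5 types.
TTR = V / N = 5 / 12 = 0.42

0.42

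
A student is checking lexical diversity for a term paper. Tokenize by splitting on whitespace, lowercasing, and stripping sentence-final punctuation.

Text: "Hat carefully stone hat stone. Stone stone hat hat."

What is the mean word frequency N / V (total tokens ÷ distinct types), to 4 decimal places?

3.0000

N = 9 tokens, V = 3 types.
Mean frequency = N / V = 9 / 3 = 3.0000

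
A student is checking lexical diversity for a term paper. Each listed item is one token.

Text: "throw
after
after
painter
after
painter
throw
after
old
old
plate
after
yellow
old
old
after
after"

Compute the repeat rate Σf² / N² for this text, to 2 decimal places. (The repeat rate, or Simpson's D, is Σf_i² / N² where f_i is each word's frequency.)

Frequencies: after:7, old:4, throw:2, painter:2, plate:1, yellow:1
Σf² = 75; N² = 289
Repeat rate = 75 / 289 = 0.26

0.26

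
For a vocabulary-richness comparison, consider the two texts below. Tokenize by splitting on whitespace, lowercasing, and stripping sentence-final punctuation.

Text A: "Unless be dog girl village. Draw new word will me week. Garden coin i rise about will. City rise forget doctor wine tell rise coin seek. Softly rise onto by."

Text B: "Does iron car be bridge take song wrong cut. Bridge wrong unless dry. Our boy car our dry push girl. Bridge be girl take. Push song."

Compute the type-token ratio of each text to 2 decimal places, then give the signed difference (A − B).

0.25

TTR(A) = 25/30 = 0.83
TTR(B) = 15/26 = 0.58
Difference = 0.83 − 0.58 = 0.25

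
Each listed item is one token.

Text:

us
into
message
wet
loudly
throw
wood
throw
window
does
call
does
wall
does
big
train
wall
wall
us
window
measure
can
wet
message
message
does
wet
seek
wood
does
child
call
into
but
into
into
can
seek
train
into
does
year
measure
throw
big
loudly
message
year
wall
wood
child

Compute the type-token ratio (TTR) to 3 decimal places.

N = 51 tokens, V = 19 types.
TTR = V / N = 19 / 51 = 0.373

0.373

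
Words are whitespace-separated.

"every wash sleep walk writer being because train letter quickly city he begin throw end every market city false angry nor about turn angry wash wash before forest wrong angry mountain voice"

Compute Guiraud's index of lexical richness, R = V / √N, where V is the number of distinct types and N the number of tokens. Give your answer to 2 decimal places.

4.60

N = 32, V = 26.
√N = 5.656854
R = 26 / 5.656854 = 4.60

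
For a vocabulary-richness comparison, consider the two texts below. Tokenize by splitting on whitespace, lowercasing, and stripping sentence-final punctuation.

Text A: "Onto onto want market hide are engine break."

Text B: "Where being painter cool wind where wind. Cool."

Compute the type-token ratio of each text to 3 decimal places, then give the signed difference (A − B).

TTR(A) = 7/8 = 0.875
TTR(B) = 5/8 = 0.625
Difference = 0.875 − 0.625 = 0.250

0.250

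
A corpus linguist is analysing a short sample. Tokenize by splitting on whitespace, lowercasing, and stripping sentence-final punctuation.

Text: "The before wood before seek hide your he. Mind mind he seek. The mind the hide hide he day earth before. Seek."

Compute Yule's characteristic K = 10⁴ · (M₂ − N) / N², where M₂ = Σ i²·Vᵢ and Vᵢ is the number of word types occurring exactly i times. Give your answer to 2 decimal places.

743.80

Frequencies: the:3, before:3, seek:3, hide:3, he:3, mind:3, wood:1, your:1, day:1, earth:1
N = 22. Frequency spectrum: V_1=4, V_3=6
M₂ = 1²·4 + 3²·6 = 58
K = 10000 × (58 − 22) / 22² = 743.80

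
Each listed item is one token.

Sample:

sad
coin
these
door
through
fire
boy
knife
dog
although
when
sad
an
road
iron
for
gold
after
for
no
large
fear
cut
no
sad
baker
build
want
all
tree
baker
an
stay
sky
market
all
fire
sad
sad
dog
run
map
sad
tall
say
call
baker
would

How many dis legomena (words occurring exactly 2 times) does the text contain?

Frequencies: sad:6, baker:3, fire:2, dog:2, an:2, for:2, no:2, all:2, coin:1, these:1, door:1, through:1, boy:1, knife:1, although:1, when:1, road:1, iron:1, gold:1, after:1, … (15 more, each freq 1)
Words with frequency 2: all, an, dog, fire, for, no

6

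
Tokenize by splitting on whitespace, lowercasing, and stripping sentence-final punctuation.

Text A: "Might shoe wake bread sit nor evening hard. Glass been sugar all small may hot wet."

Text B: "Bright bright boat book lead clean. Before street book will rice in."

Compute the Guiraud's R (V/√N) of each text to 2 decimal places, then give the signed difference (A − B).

1.11

A: V=16, N=16, R=4.00
B: V=10, N=12, R=2.89
Difference = 4.00 − 2.89 = 1.11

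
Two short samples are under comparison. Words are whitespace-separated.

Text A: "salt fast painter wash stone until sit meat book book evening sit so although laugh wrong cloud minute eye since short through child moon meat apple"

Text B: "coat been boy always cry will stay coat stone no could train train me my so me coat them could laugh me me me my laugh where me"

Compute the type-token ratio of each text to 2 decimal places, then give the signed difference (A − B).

0.27

TTR(A) = 23/26 = 0.88
TTR(B) = 17/28 = 0.61
Difference = 0.88 − 0.61 = 0.27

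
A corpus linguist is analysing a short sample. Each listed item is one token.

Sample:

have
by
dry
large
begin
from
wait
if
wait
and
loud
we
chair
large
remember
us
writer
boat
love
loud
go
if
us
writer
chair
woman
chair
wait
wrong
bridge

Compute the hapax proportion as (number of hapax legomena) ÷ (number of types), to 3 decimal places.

0.667

Frequencies: wait:3, chair:3, large:2, if:2, loud:2, us:2, writer:2, have:1, by:1, dry:1, begin:1, from:1, and:1, we:1, remember:1, boat:1, love:1, go:1, woman:1, wrong:1, … (1 more, each freq 1)
Hapax count = 14; type count = 21.
Ratio = 14 / 21 = 0.667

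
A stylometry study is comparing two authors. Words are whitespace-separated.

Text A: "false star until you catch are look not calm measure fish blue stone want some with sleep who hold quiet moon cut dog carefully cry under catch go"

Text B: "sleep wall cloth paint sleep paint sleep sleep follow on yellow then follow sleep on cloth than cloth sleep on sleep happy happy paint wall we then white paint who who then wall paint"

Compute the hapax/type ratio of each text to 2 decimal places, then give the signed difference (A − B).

0.65

A: hapax=26, V=27, ratio=0.96
B: hapax=4, V=13, ratio=0.31
Difference = 0.96 − 0.31 = 0.65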